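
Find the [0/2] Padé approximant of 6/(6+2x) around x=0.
1/(x/3 + 1)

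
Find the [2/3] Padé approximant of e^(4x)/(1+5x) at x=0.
(356*x**2/245 + 502*x/245 + 1)/(4556*x**3/735 - 2082*x**2/245 + 747*x/245 + 1)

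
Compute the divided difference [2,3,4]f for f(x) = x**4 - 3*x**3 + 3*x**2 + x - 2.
31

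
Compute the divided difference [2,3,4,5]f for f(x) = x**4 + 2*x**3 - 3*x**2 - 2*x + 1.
16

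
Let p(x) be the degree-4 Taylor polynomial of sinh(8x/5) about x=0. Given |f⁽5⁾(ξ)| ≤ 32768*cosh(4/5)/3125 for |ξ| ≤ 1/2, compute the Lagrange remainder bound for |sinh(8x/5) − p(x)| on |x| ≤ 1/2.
128*cosh(4/5)/46875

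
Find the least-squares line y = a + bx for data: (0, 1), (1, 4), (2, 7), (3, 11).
a = 4/5, b = 33/10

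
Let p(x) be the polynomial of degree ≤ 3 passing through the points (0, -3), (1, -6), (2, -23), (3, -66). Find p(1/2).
-7/2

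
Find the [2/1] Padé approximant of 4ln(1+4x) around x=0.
16*x*(2*x + 3)/(3*(8*x/3 + 1))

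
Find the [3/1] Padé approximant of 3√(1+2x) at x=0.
(-3*x**3/8 + 9*x**2/4 + 27*x/4 + 3)/(5*x/4 + 1)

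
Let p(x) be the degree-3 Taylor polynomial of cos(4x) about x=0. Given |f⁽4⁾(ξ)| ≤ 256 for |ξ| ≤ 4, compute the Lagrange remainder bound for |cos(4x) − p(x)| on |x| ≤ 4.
8192/3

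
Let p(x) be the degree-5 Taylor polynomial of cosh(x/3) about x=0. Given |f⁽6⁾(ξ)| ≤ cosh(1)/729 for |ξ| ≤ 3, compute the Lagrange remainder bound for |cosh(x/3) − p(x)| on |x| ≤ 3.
cosh(1)/720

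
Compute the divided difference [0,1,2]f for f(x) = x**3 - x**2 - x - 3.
2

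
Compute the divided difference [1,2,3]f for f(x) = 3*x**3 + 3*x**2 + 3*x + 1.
21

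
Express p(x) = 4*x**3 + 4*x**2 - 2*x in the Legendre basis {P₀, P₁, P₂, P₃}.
(4/3)P₀ + (2/5)P₁ + (8/3)P₂ + (8/5)P₃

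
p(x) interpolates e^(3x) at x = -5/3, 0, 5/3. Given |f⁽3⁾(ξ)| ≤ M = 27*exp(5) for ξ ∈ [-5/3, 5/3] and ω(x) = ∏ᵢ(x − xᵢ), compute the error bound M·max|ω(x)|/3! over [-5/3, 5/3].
125*sqrt(3)*exp(5)/27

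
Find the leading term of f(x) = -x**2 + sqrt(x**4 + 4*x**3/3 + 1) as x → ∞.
2*x/3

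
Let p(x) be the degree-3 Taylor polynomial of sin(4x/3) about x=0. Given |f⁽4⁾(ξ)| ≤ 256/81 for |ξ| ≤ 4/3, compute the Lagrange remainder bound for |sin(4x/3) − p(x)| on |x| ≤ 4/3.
8192/19683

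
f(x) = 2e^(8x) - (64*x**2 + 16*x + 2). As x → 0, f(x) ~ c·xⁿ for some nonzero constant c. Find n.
3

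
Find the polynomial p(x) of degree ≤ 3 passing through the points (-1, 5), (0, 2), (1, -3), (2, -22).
-2*x**3 - x**2 - 2*x + 2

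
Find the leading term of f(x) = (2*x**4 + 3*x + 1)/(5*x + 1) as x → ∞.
2*x**3/5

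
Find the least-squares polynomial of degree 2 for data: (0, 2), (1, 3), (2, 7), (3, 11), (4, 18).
67/35 + (4/7)x + (6/7)x²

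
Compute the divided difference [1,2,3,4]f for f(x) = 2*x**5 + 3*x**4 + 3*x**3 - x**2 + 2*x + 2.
163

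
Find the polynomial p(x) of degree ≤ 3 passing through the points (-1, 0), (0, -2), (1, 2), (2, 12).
3*x**2 + x - 2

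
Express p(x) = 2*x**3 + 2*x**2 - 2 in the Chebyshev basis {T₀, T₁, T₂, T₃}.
-T₀ + (3/2)T₁ + T₂ + (1/2)T₃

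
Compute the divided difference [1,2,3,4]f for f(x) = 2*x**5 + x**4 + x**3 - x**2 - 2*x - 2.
141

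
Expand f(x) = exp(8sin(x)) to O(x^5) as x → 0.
1 + 8*x + 32*x**2 + 84*x**3 + 160*x**4 + O(x**5)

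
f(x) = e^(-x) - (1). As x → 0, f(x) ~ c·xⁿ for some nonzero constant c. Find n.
1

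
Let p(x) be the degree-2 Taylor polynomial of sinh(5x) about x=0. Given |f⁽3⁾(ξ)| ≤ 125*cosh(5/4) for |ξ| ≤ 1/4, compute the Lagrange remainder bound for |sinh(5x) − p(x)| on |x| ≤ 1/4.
125*cosh(5/4)/384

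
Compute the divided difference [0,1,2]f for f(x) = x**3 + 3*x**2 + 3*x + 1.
6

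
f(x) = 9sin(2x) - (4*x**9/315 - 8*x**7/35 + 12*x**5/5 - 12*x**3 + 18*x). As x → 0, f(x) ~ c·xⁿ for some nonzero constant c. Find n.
11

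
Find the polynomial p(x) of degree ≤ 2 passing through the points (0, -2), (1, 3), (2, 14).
3*x**2 + 2*x - 2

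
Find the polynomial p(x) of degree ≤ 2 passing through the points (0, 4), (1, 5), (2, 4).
-x**2 + 2*x + 4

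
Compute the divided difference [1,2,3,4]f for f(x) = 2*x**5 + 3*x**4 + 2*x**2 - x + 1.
160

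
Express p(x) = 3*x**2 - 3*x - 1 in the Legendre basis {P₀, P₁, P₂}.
(-3)P₁ + (2)P₂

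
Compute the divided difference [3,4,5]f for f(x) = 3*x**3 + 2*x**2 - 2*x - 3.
38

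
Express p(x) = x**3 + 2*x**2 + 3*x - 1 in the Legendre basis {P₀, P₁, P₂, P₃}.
(-1/3)P₀ + (18/5)P₁ + (4/3)P₂ + (2/5)P₃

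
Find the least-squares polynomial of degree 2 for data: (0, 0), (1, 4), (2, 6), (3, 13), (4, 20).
13/35 + (123/70)x + (11/14)x²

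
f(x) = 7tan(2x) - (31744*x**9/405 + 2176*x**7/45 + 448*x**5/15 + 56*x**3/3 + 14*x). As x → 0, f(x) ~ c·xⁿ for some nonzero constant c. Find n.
11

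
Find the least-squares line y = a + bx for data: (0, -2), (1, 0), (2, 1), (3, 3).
a = -19/10, b = 8/5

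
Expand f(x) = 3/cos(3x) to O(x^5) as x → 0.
3 + 27*x**2/2 + 405*x**4/8 + O(x**5)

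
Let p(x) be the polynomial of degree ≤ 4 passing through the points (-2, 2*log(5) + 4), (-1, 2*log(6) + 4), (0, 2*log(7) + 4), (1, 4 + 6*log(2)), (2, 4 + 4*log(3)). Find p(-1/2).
log(21*3**(1/32)*5**(59/64)*7**(13/32)/5) + 4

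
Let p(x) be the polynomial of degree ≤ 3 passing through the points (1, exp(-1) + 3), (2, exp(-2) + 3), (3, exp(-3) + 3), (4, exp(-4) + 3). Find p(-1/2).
(-189*exp(2) - 35 + 135*e + 105*exp(3) + 48*exp(4))*exp(-4)/16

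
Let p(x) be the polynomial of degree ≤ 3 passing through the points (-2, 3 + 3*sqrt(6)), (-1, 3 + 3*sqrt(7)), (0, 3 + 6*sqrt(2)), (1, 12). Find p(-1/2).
-3*sqrt(6)/16 + 39/16 + 27*sqrt(7)/16 + 27*sqrt(2)/8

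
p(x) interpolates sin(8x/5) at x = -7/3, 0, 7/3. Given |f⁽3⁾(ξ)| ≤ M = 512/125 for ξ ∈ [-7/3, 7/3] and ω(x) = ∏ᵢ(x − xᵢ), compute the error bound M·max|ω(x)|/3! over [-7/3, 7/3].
175616*sqrt(3)/91125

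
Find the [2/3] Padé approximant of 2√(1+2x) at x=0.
(7*x**2/2 + 28*x/5 + 2)/(-x**3/20 + 9*x**2/20 + 9*x/5 + 1)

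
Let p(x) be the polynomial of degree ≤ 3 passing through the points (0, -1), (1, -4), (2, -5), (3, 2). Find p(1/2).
-19/8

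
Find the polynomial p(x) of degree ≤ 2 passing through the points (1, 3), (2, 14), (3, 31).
3*x**2 + 2*x - 2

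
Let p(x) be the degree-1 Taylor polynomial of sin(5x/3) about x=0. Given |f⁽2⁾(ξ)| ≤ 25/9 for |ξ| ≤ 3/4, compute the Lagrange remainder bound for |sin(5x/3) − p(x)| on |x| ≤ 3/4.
25/32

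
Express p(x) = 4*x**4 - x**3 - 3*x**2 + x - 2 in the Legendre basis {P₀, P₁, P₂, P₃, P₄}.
(-11/5)P₀ + (2/5)P₁ + (2/7)P₂ + (-2/5)P₃ + (32/35)P₄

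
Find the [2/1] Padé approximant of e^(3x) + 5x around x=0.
(-7*x**2/2 + 7*x + 1)/(1 - x)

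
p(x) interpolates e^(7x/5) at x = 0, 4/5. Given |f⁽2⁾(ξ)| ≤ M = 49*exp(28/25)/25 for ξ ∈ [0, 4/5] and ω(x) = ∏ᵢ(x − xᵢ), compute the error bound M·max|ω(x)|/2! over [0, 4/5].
98*exp(28/25)/625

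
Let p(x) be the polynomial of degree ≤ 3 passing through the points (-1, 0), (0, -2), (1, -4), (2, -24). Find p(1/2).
-15/8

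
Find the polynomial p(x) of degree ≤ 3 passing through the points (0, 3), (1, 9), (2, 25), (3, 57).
x**3 + 2*x**2 + 3*x + 3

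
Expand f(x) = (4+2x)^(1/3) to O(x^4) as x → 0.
2**(2/3) + 2**(2/3)*x/6 - 2**(2/3)*x**2/36 + 5*2**(2/3)*x**3/648 + O(x**4)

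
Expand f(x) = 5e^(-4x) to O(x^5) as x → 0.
5 - 20*x + 40*x**2 - 160*x**3/3 + 160*x**4/3 + O(x**5)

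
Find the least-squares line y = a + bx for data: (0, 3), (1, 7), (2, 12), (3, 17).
a = 27/10, b = 47/10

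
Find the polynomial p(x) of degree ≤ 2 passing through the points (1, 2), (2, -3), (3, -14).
-3*x**2 + 4*x + 1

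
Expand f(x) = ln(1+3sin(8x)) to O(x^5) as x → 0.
24*x - 288*x**2 + 4352*x**3 - 76800*x**4 + O(x**5)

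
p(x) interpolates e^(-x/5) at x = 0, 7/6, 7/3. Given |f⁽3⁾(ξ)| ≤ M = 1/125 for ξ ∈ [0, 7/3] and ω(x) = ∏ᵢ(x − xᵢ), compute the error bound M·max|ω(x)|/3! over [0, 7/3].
343*sqrt(3)/729000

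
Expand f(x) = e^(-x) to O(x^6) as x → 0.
1 - x + x**2/2 - x**3/6 + x**4/24 - x**5/120 + O(x**6)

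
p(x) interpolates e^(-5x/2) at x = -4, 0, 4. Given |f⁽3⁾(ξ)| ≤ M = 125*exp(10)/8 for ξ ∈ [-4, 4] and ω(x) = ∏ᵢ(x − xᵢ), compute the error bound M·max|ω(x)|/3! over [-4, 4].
1000*sqrt(3)*exp(10)/27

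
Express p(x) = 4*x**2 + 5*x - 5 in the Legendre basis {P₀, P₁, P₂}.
(-11/3)P₀ + (5)P₁ + (8/3)P₂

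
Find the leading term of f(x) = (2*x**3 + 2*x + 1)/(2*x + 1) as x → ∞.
x**2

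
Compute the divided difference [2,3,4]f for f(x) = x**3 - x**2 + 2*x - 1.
8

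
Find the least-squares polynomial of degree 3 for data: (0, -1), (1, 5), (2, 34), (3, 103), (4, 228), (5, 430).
-47/42 + (305/252)x + (191/84)x² + (53/18)x³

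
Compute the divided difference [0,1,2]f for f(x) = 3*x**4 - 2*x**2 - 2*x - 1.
19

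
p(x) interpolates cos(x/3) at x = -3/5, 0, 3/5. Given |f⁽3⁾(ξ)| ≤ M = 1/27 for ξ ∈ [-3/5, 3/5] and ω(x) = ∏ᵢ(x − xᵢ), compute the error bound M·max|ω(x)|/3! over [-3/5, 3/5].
sqrt(3)/3375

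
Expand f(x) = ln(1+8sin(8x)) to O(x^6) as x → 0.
64*x - 2048*x**2 + 260096*x**3/3 - 12451840*x**4/3 + 635863040*x**5/3 + O(x**6)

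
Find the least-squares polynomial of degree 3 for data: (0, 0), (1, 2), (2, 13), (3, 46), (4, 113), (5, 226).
5/126 + (925/756)x + (-181/126)x² + (221/108)x³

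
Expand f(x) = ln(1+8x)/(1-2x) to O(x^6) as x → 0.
8*x - 16*x**2 + 416*x**3/3 - 2240*x**4/3 + 75904*x**5/15 + O(x**6)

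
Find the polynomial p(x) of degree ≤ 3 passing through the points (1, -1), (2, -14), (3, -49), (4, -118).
-2*x**3 + x**2 - 2*x + 2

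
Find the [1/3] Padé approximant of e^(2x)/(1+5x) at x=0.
(9*x/13 + 1)/(122*x**3/39 - 77*x**2/13 + 48*x/13 + 1)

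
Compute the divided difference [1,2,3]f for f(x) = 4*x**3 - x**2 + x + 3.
23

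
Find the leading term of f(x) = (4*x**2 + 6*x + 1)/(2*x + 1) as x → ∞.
2*x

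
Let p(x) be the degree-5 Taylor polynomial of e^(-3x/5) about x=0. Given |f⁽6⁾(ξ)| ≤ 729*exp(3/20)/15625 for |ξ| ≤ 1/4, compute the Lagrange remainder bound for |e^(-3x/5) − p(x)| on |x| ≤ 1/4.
81*exp(3/20)/5120000000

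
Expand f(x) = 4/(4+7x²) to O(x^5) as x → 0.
1 - 7*x**2/4 + 49*x**4/16 + O(x**5)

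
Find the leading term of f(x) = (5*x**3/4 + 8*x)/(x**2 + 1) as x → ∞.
5*x/4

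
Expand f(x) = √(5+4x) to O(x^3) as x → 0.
sqrt(5) + 2*sqrt(5)*x/5 - 2*sqrt(5)*x**2/25 + O(x**3)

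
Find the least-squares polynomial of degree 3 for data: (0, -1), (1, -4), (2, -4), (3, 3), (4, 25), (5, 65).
-1 + (-50/21)x + (-41/28)x² + (11/12)x³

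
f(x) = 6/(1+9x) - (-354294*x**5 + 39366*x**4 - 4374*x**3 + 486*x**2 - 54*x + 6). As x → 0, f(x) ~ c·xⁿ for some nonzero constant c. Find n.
6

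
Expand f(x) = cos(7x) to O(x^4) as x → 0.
1 - 49*x**2/2 + O(x**4)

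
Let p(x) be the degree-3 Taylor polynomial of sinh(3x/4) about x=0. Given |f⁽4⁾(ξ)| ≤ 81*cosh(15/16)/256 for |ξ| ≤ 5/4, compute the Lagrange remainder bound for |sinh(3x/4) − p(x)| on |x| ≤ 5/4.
16875*cosh(15/16)/524288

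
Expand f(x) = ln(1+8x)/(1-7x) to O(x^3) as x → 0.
8*x + 24*x**2 + O(x**3)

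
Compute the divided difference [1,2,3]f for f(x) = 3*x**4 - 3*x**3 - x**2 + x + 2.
56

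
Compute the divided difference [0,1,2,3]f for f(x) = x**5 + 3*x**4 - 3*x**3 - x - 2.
40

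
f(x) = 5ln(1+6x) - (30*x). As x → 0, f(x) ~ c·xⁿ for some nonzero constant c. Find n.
2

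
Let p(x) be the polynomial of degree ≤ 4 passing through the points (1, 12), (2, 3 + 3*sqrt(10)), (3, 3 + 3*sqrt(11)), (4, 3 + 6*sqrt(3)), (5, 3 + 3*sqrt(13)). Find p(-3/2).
-6435*sqrt(10)/32 - 4095*sqrt(3)/16 + 3465*sqrt(13)/128 + 27411/128 + 15015*sqrt(11)/64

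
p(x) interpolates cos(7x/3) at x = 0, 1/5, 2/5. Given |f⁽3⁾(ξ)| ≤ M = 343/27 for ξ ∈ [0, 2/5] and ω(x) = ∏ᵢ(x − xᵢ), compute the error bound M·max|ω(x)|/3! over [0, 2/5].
343*sqrt(3)/91125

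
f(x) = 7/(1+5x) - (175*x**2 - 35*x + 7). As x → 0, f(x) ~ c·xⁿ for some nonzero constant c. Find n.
3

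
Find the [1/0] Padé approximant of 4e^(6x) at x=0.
24*x + 4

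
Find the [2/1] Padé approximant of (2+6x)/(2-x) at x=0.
(3*x + 1)/(1 - x/2)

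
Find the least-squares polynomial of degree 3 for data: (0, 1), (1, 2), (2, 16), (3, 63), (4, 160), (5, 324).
47/42 + (-167/252)x + (-38/21)x² + (107/36)x³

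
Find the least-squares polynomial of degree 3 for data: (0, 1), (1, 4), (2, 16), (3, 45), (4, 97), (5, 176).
8/7 + (-5/7)x + (15/7)x² + x³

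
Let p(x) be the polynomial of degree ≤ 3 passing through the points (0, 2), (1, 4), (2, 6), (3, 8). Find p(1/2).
3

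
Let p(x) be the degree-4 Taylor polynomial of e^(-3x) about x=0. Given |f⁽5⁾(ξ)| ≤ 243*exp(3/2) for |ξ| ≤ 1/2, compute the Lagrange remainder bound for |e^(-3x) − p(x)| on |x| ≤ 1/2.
81*exp(3/2)/1280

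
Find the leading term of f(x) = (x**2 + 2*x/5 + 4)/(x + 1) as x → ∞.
x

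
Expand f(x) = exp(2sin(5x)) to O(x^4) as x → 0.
1 + 10*x + 50*x**2 + 125*x**3 + O(x**4)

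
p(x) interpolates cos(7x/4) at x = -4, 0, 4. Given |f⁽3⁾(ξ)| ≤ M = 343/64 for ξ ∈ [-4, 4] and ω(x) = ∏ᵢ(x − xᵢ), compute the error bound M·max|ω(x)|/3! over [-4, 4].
343*sqrt(3)/27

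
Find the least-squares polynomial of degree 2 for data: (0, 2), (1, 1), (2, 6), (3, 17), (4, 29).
11/7 + (-15/7)x + (16/7)x²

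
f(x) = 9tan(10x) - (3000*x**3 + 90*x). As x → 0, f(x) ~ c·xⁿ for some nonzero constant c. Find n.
5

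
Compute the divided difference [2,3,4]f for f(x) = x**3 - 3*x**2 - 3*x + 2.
6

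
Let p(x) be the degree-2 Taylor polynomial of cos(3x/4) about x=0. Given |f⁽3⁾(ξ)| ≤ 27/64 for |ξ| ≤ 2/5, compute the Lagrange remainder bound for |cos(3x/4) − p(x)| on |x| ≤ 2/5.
9/2000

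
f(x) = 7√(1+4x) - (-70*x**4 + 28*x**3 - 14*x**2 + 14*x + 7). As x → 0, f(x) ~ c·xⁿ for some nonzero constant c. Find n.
5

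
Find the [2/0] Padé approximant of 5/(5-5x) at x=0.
x**2 + x + 1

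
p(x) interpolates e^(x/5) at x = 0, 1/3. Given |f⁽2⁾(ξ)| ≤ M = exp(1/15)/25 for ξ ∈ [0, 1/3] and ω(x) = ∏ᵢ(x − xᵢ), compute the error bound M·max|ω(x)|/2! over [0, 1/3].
exp(1/15)/1800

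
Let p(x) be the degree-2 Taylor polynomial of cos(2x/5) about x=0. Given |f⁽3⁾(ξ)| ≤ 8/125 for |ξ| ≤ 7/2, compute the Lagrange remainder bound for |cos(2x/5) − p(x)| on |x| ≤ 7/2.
343/750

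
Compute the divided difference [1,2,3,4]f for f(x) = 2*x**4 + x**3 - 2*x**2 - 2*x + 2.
21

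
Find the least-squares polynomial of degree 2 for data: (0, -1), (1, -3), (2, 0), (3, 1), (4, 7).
-6/5 + (-2)x + x²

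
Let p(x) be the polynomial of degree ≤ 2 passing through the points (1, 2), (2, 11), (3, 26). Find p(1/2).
-1/4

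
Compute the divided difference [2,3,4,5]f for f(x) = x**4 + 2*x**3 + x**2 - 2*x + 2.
16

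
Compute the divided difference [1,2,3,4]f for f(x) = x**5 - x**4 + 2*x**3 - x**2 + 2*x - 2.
57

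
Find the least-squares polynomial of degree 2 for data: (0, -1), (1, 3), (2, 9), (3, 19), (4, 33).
-27/35 + (54/35)x + (12/7)x²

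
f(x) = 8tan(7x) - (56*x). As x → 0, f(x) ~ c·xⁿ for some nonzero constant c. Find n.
3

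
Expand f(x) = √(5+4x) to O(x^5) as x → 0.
sqrt(5) + 2*sqrt(5)*x/5 - 2*sqrt(5)*x**2/25 + 4*sqrt(5)*x**3/125 - 2*sqrt(5)*x**4/125 + O(x**5)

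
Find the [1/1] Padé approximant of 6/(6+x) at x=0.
1/(x/6 + 1)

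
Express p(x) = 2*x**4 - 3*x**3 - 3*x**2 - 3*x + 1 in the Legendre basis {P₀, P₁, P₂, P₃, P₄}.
(2/5)P₀ + (-24/5)P₁ + (-6/7)P₂ + (-6/5)P₃ + (16/35)P₄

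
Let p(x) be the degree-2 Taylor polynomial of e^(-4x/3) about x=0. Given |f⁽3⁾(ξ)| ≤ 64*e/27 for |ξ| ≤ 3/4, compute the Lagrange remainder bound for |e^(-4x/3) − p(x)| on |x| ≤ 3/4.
e/6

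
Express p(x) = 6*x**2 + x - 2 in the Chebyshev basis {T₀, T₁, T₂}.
T₀ + T₁ + (3)T₂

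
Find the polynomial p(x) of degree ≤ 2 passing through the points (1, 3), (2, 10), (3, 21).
2*x**2 + x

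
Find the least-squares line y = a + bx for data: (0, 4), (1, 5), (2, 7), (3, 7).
a = 41/10, b = 11/10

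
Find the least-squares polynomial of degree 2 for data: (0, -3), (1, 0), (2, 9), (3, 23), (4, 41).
-16/5 + (11/10)x + (5/2)x²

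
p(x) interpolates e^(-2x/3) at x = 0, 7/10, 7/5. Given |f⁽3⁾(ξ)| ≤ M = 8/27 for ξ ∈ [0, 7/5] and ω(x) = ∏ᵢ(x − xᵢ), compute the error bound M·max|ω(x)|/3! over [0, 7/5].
343*sqrt(3)/91125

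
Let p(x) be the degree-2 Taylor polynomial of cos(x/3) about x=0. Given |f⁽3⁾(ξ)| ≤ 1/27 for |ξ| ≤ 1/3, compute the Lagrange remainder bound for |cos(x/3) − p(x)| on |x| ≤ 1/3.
1/4374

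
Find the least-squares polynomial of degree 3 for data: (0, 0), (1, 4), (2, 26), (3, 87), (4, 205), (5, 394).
31/126 + (-871/756)x + (11/9)x² + (319/108)x³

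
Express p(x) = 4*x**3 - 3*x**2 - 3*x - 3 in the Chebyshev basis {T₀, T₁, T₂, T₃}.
(-9/2)T₀ + (-3/2)T₂ + T₃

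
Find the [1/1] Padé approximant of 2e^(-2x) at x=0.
(2 - 2*x)/(x + 1)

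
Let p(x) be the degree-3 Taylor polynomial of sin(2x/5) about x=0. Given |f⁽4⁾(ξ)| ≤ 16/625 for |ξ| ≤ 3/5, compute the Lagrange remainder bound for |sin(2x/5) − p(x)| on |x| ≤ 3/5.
54/390625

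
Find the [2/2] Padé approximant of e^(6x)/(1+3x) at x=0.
(6*x**2 + 3*x + 1)/(1 - 3*x**2)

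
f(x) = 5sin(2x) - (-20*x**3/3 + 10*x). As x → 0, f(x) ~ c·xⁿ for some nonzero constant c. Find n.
5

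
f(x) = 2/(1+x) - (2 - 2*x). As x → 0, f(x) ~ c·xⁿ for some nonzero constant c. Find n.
2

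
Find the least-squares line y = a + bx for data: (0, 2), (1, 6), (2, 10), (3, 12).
a = 12/5, b = 17/5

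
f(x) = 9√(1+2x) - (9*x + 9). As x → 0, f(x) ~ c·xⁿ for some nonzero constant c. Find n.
2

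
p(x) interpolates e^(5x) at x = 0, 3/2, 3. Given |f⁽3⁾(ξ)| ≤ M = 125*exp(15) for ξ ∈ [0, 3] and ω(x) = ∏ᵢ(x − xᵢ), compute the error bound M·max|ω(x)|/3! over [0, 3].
125*sqrt(3)*exp(15)/8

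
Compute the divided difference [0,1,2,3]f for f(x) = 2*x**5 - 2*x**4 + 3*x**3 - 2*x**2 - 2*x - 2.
41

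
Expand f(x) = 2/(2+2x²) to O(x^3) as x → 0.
1 - x**2 + O(x**3)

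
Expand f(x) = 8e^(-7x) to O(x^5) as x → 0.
8 - 56*x + 196*x**2 - 1372*x**3/3 + 2401*x**4/3 + O(x**5)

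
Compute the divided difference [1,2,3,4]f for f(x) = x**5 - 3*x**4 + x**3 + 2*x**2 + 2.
36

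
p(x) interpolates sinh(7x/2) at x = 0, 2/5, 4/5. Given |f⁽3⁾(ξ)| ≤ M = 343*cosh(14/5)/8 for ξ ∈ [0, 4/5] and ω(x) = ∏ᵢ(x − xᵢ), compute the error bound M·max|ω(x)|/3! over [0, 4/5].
343*sqrt(3)*cosh(14/5)/3375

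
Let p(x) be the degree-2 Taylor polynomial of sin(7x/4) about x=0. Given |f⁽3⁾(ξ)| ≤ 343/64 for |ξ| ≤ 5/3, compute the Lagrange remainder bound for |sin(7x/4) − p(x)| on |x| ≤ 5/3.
42875/10368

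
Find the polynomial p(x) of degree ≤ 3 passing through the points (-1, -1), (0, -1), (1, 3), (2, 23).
2*x**3 + 2*x**2 - 1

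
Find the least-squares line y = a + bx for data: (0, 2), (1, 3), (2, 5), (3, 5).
a = 21/10, b = 11/10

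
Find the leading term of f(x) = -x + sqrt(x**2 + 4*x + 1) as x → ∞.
2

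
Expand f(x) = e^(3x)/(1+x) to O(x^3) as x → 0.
1 + 2*x + 5*x**2/2 + O(x**3)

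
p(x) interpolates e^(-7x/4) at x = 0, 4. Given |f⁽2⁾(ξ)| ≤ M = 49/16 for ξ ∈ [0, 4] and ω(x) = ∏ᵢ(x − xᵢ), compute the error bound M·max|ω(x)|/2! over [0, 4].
49/8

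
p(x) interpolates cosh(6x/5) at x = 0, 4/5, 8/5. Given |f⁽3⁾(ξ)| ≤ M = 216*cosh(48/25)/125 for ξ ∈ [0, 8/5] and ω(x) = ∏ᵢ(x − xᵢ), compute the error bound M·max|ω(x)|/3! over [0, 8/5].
512*sqrt(3)*cosh(48/25)/15625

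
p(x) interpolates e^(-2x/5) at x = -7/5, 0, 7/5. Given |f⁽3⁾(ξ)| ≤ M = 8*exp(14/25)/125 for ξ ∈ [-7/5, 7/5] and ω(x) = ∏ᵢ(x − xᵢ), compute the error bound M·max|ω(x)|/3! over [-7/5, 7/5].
2744*sqrt(3)*exp(14/25)/421875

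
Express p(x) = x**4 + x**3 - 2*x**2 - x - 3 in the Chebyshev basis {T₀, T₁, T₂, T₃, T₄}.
(-29/8)T₀ + (-1/4)T₁ + (-1/2)T₂ + (1/4)T₃ + (1/8)T₄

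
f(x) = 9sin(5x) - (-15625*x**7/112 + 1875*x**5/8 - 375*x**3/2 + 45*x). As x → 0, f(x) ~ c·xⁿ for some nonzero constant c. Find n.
9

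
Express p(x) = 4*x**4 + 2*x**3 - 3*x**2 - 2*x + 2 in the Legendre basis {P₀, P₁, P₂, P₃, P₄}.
(9/5)P₀ + (-4/5)P₁ + (2/7)P₂ + (4/5)P₃ + (32/35)P₄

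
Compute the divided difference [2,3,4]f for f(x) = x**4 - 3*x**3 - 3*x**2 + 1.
25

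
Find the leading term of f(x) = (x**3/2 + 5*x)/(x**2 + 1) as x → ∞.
x/2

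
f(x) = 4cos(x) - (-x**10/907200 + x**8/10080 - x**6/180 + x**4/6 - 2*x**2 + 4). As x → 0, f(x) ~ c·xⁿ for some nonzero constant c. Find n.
12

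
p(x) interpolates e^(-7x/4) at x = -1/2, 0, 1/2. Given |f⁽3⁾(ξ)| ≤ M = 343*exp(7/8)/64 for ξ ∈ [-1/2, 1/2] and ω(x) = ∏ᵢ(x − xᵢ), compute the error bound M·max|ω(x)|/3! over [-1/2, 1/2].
343*sqrt(3)*exp(7/8)/13824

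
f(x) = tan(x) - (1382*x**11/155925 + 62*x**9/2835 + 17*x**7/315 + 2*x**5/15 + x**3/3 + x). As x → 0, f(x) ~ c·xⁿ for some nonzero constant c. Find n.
13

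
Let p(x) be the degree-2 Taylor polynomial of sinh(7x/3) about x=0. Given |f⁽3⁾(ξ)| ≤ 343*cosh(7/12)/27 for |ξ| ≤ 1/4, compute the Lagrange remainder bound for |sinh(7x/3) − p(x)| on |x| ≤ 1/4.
343*cosh(7/12)/10368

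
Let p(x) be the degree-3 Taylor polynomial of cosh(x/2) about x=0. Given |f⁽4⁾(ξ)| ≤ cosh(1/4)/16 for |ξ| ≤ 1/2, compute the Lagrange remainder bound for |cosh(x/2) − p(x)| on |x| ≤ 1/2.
cosh(1/4)/6144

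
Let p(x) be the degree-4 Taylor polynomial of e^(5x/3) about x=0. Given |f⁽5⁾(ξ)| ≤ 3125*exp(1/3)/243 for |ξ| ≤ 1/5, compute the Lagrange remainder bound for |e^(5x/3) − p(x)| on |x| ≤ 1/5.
exp(1/3)/29160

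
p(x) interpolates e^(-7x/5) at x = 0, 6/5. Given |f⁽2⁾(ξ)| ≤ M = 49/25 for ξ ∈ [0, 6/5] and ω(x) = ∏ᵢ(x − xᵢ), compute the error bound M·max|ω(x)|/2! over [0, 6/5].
441/1250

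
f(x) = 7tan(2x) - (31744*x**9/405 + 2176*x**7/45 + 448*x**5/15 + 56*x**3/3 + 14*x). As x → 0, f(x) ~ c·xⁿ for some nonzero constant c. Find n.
11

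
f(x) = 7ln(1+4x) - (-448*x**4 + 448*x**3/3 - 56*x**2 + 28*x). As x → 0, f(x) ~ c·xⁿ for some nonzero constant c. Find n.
5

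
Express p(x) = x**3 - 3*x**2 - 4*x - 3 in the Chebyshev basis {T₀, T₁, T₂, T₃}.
(-9/2)T₀ + (-13/4)T₁ + (-3/2)T₂ + (1/4)T₃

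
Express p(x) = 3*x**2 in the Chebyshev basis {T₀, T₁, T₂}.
(3/2)T₀ + (3/2)T₂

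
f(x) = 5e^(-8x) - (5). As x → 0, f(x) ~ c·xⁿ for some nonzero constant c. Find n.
1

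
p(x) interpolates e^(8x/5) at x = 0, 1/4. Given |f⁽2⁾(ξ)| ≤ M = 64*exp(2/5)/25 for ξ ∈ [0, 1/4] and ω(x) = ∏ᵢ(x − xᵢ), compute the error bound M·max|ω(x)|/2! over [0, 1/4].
exp(2/5)/50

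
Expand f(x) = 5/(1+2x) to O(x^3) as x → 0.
5 - 10*x + 20*x**2 + O(x**3)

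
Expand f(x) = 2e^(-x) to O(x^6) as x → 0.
2 - 2*x + x**2 - x**3/3 + x**4/12 - x**5/60 + O(x**6)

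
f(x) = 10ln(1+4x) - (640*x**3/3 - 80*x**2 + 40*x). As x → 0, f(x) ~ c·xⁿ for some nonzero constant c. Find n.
4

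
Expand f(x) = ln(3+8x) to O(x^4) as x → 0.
log(3) + 8*x/3 - 32*x**2/9 + 512*x**3/81 + O(x**4)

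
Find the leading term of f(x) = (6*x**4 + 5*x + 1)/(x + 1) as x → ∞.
6*x**3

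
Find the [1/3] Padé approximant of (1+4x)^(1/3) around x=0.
(10*x/3 + 1)/(64*x**3/81 - 8*x**2/9 + 2*x + 1)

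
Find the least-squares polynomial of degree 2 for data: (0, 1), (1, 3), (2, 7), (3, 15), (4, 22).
4/5 + (7/5)x + x²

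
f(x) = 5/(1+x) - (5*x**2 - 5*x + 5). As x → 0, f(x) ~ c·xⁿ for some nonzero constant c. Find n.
3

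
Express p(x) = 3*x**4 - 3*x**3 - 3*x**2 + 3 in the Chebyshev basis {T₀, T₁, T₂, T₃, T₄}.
(21/8)T₀ + (-9/4)T₁ + (-3/4)T₃ + (3/8)T₄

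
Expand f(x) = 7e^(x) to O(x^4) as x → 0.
7 + 7*x + 7*x**2/2 + 7*x**3/6 + O(x**4)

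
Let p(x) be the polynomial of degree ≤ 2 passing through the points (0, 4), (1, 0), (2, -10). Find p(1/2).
11/4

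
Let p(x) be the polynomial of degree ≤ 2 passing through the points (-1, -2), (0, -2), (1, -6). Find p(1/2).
-7/2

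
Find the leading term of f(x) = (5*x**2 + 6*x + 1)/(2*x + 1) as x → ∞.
5*x/2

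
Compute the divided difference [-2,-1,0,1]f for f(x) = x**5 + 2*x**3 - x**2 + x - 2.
7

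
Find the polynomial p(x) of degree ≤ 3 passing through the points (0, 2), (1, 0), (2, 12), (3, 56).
3*x**3 - 2*x**2 - 3*x + 2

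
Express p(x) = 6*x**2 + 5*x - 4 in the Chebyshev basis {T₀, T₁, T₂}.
-T₀ + (5)T₁ + (3)T₂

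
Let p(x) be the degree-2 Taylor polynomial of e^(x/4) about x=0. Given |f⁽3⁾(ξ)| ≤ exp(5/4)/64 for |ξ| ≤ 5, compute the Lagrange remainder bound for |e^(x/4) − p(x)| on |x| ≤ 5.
125*exp(5/4)/384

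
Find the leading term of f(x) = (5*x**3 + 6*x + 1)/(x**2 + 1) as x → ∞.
5*x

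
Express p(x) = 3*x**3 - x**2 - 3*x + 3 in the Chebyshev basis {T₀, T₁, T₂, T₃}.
(5/2)T₀ + (-3/4)T₁ + (-1/2)T₂ + (3/4)T₃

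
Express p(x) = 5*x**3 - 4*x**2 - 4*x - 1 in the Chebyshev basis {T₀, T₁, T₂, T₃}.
(-3)T₀ + (-1/4)T₁ + (-2)T₂ + (5/4)T₃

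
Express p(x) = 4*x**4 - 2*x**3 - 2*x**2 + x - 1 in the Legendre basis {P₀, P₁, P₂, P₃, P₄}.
(-13/15)P₀ + (-1/5)P₁ + (20/21)P₂ + (-4/5)P₃ + (32/35)P₄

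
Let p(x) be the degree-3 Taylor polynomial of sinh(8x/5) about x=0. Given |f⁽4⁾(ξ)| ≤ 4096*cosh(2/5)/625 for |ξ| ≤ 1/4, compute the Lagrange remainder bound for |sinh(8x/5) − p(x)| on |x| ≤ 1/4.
2*cosh(2/5)/1875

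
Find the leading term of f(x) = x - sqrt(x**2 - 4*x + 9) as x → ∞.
2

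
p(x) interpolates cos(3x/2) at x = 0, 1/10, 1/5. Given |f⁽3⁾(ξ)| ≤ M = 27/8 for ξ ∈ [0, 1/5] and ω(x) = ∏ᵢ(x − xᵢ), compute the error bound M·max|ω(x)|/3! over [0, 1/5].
sqrt(3)/8000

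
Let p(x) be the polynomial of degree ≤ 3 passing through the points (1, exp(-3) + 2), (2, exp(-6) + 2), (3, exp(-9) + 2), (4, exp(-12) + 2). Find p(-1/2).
(-189*exp(6) - 35 + 135*exp(3) + 105*exp(9) + 32*exp(12))*exp(-12)/16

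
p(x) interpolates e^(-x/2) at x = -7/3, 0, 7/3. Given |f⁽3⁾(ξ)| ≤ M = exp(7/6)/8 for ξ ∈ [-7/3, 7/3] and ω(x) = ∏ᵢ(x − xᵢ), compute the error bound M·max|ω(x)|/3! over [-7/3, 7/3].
343*sqrt(3)*exp(7/6)/5832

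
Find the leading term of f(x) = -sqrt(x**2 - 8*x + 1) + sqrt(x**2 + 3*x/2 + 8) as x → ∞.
19/4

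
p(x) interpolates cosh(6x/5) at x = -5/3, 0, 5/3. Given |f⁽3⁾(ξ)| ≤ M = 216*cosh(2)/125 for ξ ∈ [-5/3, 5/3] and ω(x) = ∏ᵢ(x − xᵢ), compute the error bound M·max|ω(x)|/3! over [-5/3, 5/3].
8*sqrt(3)*cosh(2)/27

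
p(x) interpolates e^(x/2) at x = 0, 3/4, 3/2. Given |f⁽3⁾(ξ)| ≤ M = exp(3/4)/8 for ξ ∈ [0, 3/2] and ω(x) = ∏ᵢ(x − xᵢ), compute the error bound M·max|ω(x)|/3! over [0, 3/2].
sqrt(3)*exp(3/4)/512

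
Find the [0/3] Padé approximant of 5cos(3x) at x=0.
5/(9*x**2/2 + 1)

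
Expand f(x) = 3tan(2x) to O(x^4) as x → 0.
6*x + 8*x**3 + O(x**4)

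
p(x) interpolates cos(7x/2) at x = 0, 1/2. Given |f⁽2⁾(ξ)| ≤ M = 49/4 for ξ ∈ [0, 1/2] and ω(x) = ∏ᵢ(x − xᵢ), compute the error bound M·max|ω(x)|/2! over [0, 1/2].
49/128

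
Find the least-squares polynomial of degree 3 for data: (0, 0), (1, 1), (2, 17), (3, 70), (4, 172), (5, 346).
1/21 + (-205/126)x + (-59/84)x² + (107/36)x³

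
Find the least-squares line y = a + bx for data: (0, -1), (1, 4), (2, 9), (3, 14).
a = -1, b = 5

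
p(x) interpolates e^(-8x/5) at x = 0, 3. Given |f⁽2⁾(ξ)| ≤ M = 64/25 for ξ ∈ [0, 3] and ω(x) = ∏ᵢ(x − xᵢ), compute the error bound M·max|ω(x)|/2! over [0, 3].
72/25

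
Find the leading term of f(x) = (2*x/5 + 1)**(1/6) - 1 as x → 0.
x/15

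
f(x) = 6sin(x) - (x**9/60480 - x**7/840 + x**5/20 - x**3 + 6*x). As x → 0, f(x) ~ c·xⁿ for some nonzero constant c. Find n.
11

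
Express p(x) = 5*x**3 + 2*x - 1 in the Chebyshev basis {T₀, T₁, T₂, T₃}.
-T₀ + (23/4)T₁ + (5/4)T₃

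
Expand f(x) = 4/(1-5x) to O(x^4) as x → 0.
4 + 20*x + 100*x**2 + 500*x**3 + O(x**4)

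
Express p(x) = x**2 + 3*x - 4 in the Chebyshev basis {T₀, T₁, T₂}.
(-7/2)T₀ + (3)T₁ + (1/2)T₂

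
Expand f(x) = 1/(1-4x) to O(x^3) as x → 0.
1 + 4*x + 16*x**2 + O(x**3)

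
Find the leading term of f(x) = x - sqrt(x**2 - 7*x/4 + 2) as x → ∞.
7/8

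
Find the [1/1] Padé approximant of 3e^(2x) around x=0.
(3*x + 3)/(1 - x)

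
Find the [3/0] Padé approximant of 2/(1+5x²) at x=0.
2 - 10*x**2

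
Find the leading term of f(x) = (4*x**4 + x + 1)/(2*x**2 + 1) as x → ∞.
2*x**2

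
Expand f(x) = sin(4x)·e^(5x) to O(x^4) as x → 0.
4*x + 20*x**2 + 118*x**3/3 + O(x**4)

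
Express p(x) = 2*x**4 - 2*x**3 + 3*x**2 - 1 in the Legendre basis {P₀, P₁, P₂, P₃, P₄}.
(2/5)P₀ + (-6/5)P₁ + (22/7)P₂ + (-4/5)P₃ + (16/35)P₄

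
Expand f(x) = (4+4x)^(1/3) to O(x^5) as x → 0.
2**(2/3) + 2**(2/3)*x/3 - 2**(2/3)*x**2/9 + 5*2**(2/3)*x**3/81 - 10*2**(2/3)*x**4/243 + O(x**5)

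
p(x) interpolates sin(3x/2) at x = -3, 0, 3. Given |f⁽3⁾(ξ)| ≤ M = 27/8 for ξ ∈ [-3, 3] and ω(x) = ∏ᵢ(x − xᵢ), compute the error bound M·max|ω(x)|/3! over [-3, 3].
27*sqrt(3)/8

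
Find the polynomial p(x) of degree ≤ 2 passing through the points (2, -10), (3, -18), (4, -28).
-x**2 - 3*x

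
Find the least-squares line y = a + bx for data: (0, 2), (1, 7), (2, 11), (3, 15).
a = 23/10, b = 43/10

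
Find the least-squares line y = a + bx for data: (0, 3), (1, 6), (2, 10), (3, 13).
a = 29/10, b = 17/5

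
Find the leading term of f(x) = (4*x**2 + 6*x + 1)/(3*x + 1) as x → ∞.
4*x/3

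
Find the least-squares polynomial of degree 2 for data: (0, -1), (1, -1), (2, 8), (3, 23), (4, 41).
-8/5 + (-6/5)x + (3)x²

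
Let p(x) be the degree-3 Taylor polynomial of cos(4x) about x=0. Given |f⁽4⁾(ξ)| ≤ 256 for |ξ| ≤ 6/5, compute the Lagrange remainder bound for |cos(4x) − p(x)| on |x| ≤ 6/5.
13824/625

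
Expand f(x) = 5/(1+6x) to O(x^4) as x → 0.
5 - 30*x + 180*x**2 - 1080*x**3 + O(x**4)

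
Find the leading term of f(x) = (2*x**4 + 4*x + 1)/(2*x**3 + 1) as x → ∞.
x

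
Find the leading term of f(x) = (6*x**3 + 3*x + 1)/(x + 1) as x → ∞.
6*x**2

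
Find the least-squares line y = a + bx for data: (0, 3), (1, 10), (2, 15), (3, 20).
a = 18/5, b = 28/5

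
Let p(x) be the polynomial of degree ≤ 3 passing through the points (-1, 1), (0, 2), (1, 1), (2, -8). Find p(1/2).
17/8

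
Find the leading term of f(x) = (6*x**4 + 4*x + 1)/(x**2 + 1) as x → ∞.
6*x**2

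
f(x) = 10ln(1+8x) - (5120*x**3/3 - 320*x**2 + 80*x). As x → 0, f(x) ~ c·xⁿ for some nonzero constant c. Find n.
4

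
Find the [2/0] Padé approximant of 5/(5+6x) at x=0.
36*x**2/25 - 6*x/5 + 1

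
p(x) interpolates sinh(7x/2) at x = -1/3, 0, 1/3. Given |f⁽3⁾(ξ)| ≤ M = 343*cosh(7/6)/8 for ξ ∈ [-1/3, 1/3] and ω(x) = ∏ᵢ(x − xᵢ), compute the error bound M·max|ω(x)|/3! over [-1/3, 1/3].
343*sqrt(3)*cosh(7/6)/5832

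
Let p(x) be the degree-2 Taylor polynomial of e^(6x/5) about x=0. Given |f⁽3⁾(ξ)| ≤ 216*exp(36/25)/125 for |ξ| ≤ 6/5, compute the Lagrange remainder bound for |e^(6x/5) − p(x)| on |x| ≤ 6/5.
7776*exp(36/25)/15625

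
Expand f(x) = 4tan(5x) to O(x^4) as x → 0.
20*x + 500*x**3/3 + O(x**4)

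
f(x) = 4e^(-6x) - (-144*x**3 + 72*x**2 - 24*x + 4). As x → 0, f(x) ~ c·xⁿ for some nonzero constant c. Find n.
4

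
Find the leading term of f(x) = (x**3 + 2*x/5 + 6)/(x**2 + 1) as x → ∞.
x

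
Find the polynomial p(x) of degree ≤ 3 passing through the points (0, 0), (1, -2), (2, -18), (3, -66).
-3*x**3 + 2*x**2 - x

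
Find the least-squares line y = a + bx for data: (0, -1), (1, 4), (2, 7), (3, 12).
a = -4/5, b = 21/5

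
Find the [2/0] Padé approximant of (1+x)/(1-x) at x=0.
2*x**2 + 2*x + 1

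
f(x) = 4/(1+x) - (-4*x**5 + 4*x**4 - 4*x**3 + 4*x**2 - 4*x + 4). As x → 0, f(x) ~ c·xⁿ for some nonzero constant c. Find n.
6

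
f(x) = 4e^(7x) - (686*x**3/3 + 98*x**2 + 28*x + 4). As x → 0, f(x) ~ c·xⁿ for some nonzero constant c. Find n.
4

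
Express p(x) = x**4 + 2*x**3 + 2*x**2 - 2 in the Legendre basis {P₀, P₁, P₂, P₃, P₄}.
(-17/15)P₀ + (6/5)P₁ + (40/21)P₂ + (4/5)P₃ + (8/35)P₄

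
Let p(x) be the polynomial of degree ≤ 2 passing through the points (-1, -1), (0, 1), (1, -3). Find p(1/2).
-1/4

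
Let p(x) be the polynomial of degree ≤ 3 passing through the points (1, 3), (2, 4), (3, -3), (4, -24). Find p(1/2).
11/8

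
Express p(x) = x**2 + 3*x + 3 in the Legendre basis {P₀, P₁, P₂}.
(10/3)P₀ + (3)P₁ + (2/3)P₂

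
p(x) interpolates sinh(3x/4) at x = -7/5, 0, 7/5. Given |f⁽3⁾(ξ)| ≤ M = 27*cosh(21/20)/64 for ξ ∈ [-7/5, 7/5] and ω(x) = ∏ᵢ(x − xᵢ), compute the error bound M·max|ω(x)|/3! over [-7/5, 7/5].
343*sqrt(3)*cosh(21/20)/8000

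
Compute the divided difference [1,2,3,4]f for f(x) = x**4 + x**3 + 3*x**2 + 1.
11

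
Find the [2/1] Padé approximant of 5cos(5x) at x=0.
5 - 125*x**2/2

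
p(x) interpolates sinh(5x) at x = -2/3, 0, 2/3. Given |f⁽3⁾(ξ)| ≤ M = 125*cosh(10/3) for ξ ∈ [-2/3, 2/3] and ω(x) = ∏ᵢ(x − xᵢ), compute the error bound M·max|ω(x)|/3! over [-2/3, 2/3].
1000*sqrt(3)*cosh(10/3)/729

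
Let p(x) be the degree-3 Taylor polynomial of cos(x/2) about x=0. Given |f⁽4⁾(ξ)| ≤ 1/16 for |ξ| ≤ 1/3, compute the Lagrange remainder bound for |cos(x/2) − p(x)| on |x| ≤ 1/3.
1/31104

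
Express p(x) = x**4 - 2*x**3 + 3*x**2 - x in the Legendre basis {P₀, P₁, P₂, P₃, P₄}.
(6/5)P₀ + (-11/5)P₁ + (18/7)P₂ + (-4/5)P₃ + (8/35)P₄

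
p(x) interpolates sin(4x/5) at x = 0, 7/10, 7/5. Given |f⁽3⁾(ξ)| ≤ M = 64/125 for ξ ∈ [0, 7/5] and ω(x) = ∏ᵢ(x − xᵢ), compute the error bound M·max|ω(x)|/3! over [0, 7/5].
2744*sqrt(3)/421875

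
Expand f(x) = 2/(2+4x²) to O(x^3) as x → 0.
1 - 2*x**2 + O(x**3)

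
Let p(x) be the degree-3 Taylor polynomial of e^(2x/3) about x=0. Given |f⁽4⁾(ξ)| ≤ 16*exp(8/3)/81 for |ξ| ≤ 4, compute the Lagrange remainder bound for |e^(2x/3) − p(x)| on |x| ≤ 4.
512*exp(8/3)/243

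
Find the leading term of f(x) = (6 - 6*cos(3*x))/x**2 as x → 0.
27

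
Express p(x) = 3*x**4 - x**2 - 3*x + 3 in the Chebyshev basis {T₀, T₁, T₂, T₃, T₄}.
(29/8)T₀ + (-3)T₁ + T₂ + (3/8)T₄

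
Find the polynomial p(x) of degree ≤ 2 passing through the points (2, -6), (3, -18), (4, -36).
-3*x**2 + 3*x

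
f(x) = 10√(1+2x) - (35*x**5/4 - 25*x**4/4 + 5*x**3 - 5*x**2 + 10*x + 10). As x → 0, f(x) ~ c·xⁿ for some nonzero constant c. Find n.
6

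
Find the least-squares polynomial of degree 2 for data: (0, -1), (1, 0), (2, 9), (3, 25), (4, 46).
-9/7 + (-107/70)x + (47/14)x²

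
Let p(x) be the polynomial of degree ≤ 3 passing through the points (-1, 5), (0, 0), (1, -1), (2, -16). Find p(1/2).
1/8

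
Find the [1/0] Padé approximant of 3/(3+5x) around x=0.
1 - 5*x/3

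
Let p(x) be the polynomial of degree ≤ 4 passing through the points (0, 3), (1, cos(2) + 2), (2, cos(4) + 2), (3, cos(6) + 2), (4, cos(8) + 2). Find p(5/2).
45*cos(4)/64 - 5*cos(8)/128 - 5*cos(2)/32 + 15*cos(6)/32 + 259/128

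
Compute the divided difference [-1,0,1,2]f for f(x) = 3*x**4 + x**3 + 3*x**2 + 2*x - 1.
7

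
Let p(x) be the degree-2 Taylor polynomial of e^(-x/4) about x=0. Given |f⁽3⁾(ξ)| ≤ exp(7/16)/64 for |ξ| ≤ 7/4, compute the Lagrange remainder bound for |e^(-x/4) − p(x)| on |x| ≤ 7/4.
343*exp(7/16)/24576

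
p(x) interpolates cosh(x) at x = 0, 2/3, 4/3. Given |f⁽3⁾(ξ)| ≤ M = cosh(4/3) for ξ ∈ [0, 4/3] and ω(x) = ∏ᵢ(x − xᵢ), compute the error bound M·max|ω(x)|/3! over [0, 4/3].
8*sqrt(3)*cosh(4/3)/729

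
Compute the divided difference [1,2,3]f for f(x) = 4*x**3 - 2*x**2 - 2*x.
22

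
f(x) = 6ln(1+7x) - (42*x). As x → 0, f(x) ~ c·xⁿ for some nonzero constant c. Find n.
2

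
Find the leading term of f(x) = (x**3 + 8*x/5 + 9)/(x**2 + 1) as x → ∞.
x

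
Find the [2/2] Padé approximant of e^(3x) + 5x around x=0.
(3*x**2/4 + 53*x/7 + 1)/(-9*x**2/28 - 3*x/7 + 1)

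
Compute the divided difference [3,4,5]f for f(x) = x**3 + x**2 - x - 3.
13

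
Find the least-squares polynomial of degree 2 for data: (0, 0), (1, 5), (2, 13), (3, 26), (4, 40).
-4/35 + (247/70)x + (23/14)x²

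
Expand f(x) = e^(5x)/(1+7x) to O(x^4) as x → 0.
1 - 2*x + 53*x**2/2 - 494*x**3/3 + O(x**4)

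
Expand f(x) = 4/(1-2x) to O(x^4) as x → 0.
4 + 8*x + 16*x**2 + 32*x**3 + O(x**4)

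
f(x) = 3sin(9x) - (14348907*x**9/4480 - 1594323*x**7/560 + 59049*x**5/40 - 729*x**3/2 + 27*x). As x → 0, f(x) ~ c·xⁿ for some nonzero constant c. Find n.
11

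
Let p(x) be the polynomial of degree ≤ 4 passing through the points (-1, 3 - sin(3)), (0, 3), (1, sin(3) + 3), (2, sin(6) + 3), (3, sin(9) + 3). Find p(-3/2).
63*sin(3)/128 + 35*sin(9)/128 - 45*sin(6)/32 + 3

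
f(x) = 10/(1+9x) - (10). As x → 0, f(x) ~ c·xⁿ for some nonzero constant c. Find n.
1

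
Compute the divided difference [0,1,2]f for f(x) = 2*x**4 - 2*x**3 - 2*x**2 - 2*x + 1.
6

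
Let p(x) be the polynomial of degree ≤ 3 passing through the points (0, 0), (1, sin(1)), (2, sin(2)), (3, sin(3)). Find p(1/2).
-5*sin(2)/16 + sin(3)/16 + 15*sin(1)/16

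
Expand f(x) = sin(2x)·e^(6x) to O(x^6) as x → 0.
2*x + 12*x**2 + 104*x**3/3 + 64*x**4 + 1264*x**5/15 + O(x**6)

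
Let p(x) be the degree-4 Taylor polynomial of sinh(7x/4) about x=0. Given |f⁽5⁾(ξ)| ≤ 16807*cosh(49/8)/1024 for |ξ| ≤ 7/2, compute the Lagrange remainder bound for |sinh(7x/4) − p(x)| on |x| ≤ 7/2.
282475249*cosh(49/8)/3932160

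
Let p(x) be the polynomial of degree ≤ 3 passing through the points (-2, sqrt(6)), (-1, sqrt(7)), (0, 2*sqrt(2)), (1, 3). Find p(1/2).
-5*sqrt(7)/16 + sqrt(6)/16 + 15/16 + 15*sqrt(2)/8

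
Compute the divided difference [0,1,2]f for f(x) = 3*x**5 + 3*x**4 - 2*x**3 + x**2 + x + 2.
61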